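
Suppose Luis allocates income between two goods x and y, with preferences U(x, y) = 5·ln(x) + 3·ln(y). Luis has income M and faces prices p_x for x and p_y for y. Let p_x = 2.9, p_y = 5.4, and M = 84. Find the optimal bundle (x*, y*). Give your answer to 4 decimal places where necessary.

Tangency: MRS = (5/3)·y/x = p_x/p_y.
Rearranging, p_y·y = (3/5)·p_x·x. Substituting into the budget gives p_x·x·(1 + (3/5)) = M.
Demand: x*(p_x,p_y,M) = 0.625·M/p_x and y* = 0.375·M/p_y.
At p_x=2.9, p_y=5.4, M=84: x* = 0.625·84/2.9 = 18.1034, y* = 5.8333.

x* = 18.1034, y* = 5.8333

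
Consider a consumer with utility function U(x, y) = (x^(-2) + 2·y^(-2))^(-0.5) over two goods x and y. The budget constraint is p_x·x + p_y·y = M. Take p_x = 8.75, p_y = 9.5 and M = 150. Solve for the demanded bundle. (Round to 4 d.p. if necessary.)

x* = 7.3545, y* = 9.0156

From the CES first-order condition, (1/2)·(y/x)^(3) = p_x/p_y.
Solve for the ratio: y/x = [2·p_x/p_y]^(1/3).
Substitute y = (y/x)·x into the budget: x* = M/(p_x + p_y·(y/x)).
Numerically y/x = 1.225852, so x* = 150/(8.75 + 9.5·1.225852) = 7.3545 and y* = 1.225852·7.3545 = 9.0156.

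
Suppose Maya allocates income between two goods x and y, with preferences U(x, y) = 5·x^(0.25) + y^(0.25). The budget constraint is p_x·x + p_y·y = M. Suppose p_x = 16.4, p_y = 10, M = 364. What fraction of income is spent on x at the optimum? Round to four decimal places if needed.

share on x = 0.8788

Substitute y = (y/x)·x into the budget: x* = M/(p_x + p_y·(y/x)).
Numerically y/x = 0.226203, so x* = 364/(16.4 + 10·0.226203) = 19.5048 and y* = 0.226203·19.5048 = 4.4121.
Expenditure on x: 16.4·19.5048 = 319.8794; share = 0.8788.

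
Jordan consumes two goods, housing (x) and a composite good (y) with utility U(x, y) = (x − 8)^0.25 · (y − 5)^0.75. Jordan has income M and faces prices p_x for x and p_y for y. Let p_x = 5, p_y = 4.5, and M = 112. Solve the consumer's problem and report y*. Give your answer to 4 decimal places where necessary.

This is Cobb-Douglas in (x−8, y−5): tangency gives 0.25·p_y·(y−5) = 0.75·p_x·(x−8).
Substituting into the budget: x* = 8 + 0.25·(M − 8·p_x − 5·p_y)/p_x, and y* = 5 + 0.75·(…)/p_y.
Discretionary income = 112 − 8·5 − 5·4.5 = 49.5; y* = 5 + 0.75·49.5/4.5 = 13.25.

y* = 13.25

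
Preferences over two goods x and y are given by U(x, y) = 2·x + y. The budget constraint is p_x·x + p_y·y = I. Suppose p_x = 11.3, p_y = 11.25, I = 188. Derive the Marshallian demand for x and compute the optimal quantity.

x* = 16.6372

Linear utility — the consumer picks whichever good has higher MU/price: 2/11.3 = 0.177 vs 1/11.25 = 0.0889.
x gives more utility per dollar, so spend all income on x: x* = I/p_x, y* = 0.
Numerically: x* = 16.6372, y* = 0.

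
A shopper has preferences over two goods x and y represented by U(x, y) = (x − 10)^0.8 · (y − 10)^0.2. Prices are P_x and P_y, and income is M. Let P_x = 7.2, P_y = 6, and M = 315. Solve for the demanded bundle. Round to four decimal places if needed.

x* = 30.3333, y* = 16.1

MRS = 4·(y−10)/(x−10). Tangency with P_x/P_y gives y−10 = (1/4)·(P_x/P_y)·(x−10).
After buying the subsistence bundle (10, 10), a share 0.8 of the remaining income goes to x: x* = 10 + 0.8·(M − 10P_x − 10P_y)/P_x.
Discretionary income = 315 − 10·7.2 − 10·6 = 183; x* = 10 + 0.8·183/7.2 = 30.3333; y* = 10 + 0.2·183/6 = 16.1.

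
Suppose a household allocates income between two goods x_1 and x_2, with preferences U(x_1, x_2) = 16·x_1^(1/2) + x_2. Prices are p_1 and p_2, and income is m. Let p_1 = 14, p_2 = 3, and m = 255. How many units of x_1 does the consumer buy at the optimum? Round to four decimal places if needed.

Utility is quasi-linear in x_2; the FOC for x_1 is 8/√x_1 = p_1/p_2.
Thus x_1* = (8·p_2/p_1)² — independent of m — with the rest of income spent on x_2.
Plugging in: x_1* = (8·3/14)² = 2.9388.

x_1* = 2.9388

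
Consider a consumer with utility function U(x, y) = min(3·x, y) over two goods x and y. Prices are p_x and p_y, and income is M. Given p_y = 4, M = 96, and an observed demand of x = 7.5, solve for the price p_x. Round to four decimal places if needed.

p_x = 0.8

With perfect complements, no substitution: consume in ratio x:y = 1:3.
Budget: p_x·x + p_y·3·x = M, so (p_x + 3·p_y)·x = M.
Demand: x*(p_x,p_y,M) = M/(p_x + 3·p_y), y* = 3·M/(p_x + 3·p_y).
Set x* = 7.5 in the demand function and solve for p_x: p_x = 0.8.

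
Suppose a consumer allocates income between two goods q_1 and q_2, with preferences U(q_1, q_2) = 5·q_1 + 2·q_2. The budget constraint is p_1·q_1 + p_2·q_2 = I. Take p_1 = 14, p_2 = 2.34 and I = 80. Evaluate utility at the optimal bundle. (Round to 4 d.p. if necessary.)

V = 68.3761

Linear utility — the consumer picks whichever good has higher MU/price: 5/14 = 0.3571 vs 2/2.34 = 0.8547.
q_2 gives more utility per dollar, so spend all income on q_2: q_2* = I/p_2, q_1* = 0.
Numerically: q_1* = 0, q_2* = 34.188.
Utility at the optimum: U(0, 34.188) = 68.3761.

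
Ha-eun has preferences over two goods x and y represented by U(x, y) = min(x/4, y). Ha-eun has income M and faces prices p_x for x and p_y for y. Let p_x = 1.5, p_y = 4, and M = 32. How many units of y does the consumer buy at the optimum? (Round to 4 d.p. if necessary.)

y* = 3.2

Here 4·1.5 + 4 = 10, giving y* = 3.2.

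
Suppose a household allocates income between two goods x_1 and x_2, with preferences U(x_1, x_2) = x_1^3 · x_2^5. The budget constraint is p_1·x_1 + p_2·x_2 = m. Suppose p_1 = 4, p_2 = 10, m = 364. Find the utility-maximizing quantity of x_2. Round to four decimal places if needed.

Demand: x_1*(p_1,p_2,m) = 0.375·m/p_1 and x_2* = 0.625·m/p_2.
At p_1=4, p_2=10, m=364: x_2* = 0.625·364/10 = 22.75.

x_2* = 22.75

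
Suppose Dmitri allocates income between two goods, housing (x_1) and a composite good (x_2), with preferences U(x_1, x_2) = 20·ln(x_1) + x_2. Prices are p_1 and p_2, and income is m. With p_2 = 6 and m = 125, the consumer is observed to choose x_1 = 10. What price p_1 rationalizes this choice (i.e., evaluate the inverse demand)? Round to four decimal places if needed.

p_1 = 12

MU_x_1 = 20/x_1, MU_x_2 = 1. Tangency: 20/x_1 = p_1/p_2.
So x_1*(p_1,p_2) = 20·p_2/p_1, independent of income; and x_2* = (m − 20·p_2)/p_2.
Set x_1* = 10 in the demand function and solve for p_1: p_1 = 12.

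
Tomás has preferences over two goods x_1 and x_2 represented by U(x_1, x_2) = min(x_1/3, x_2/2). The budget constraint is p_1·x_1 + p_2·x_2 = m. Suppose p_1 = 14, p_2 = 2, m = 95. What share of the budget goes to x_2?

Leontief preferences: the optimum is at the kink where x_1/3 = x_2/2, i.e. x_2 = (2/3)·x_1.
Budget: p_1·x_1 + p_2·(2/3)·x_1 = m, so (3·p_1 + 2·p_2)·x_1 = 3·m.
Demand: x_1*(p_1,p_2,m) = 3·m/(3·p_1 + 2·p_2), x_2* = 2·m/(3·p_1 + 2·p_2).
Here 3·14 + 2·2 = 46, giving x_1* = 6.1957 and x_2* = 4.1304.
Expenditure on x_2: 2·4.1304 = 8.2609; share = 0.087.

share on x_2 = 0.087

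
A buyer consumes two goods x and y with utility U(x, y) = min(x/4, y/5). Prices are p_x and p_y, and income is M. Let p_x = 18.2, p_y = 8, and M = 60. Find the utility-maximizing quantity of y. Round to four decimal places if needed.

y* = 2.6596

Leontief preferences: the optimum is at the kink where x/4 = y/5, i.e. y = (5/4)·x.
Budget: p_x·x + p_y·(5/4)·x = M, so (4·p_x + 5·p_y)·x = 4·M.
Demand: x*(p_x,p_y,M) = 4·M/(4·p_x + 5·p_y), y* = 5·M/(4·p_x + 5·p_y).
Here 4·18.2 + 5·8 = 112.8, giving y* = 2.6596.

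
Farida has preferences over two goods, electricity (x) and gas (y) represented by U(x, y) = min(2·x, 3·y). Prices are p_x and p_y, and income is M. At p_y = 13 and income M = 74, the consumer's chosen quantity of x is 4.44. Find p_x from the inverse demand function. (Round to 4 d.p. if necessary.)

With perfect complements, no substitution: consume in ratio x:y = 3:2.
Budget: p_x·x + p_y·(2/3)·x = M, so (3·p_x + 2·p_y)·x = 3·M.
Demand: x*(p_x,p_y,M) = 3·M/(3·p_x + 2·p_y), y* = 2·M/(3·p_x + 2·p_y).
Set x* = 4.44 in the demand function and solve for p_x: p_x = 8.

p_x = 8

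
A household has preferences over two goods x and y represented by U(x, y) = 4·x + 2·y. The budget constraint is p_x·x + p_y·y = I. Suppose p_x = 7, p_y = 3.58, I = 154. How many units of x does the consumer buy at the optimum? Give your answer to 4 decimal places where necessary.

x* = 22

Linear utility — the consumer picks whichever good has higher MU/price: 4/7 = 0.5714 vs 2/3.58 = 0.5587.
x gives more utility per dollar, so spend all income on x: x* = I/p_x, y* = 0.
Numerically: x* = 22, y* = 0.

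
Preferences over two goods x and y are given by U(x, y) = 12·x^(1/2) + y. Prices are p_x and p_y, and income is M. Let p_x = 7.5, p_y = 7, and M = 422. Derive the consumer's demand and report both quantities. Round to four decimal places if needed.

Solve: √x = 6·p_y/p_x, so x*(p_x,p_y) = (6·p_y/p_x)², and y* = (M − p_x·x*)/p_y.
Plugging in: x* = (6·7/7.5)² = 31.36, y* = 26.6857.

x* = 31.36, y* = 26.6857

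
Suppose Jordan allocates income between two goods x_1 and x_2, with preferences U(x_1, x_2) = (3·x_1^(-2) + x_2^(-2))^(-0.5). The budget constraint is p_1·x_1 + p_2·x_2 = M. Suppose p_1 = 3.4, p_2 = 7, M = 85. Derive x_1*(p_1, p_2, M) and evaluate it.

MRS = MU_x_1/MU_x_2 = 3·(x_2/x_1)^(3). Set equal to p_1/p_2.
Hence x_2/x_1 = ((1/3)·p_1/p_2)^(1/(3)), i.e. raised to the 1/3 power.
With the ratio pinned down, the budget gives x_1* = M/(p_1 + p_2·(x_2/x_1)) and x_2* = (x_2/x_1)·x_1*.
Numerically x_2/x_1 = 0.545029, so x_1* = 85/(3.4 + 7·0.545029) = 11.7807.

x_1* = 11.7807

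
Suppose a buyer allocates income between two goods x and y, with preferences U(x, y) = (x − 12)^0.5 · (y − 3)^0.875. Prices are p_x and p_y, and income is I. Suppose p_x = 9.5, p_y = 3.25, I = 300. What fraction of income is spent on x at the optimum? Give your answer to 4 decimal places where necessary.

share on x = 0.5936

This is Cobb-Douglas in (x−12, y−3): tangency gives 0.5·p_y·(y−3) = 0.875·p_x·(x−12).
After buying the subsistence bundle (12, 3), a share 4/11 of the remaining income goes to x: x* = 12 + 4/11·(I − 12p_x − 3p_y)/p_x.
Discretionary income = 300 − 12·9.5 − 3·3.25 = 176.25; x* = 12 + 4/11·176.25/9.5 = 18.7464; y* = 3 + 7/11·176.25/3.25 = 37.5105.
Expenditure on x: 9.5·18.7464 = 178.0909; share = 0.5936.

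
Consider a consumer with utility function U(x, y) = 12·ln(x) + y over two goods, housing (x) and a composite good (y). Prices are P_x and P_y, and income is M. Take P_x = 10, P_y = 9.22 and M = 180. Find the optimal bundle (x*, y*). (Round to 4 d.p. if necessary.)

Set MRS = P_x/P_y: (12/x)/1 = P_x/P_y.
So x*(P_x,P_y) = 12·P_y/P_x, independent of income; and y* = (M − 12·P_y)/P_y.
At the given prices: x* = 12·9.22/10 = 11.064, and y* = 7.5228.

x* = 11.064, y* = 7.5228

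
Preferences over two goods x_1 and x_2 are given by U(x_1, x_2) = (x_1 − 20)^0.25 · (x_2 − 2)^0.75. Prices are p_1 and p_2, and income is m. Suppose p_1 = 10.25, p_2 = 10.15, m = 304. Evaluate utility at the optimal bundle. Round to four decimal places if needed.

This is Cobb-Douglas in (x_1−20, x_2−2): tangency gives 0.25·p_2·(x_2−2) = 0.75·p_1·(x_1−20).
Substituting into the budget: x_1* = 20 + 0.25·(m − 20·p_1 − 2·p_2)/p_1, and x_2* = 2 + 0.75·(…)/p_2.
Discretionary income = 304 − 20·10.25 − 2·10.15 = 78.7; x_1* = 20 + 0.25·78.7/10.25 = 21.9195; x_2* = 2 + 0.75·78.7/10.15 = 7.8153.
Utility at the optimum: U(21.9195, 7.8153) = 4.4078.

V = 4.4078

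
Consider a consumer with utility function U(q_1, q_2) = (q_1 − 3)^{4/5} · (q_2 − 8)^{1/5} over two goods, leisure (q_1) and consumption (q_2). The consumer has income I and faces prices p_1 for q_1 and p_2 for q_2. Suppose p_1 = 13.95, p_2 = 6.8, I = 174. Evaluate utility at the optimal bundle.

Let q_1' = q_1−3, q_2' = q_2−8. MRS = 4·q_2'/q_1' = p_1/p_2.
Substituting into the budget: q_1* = 3 + 0.8·(I − 3·p_1 − 8·p_2)/p_1, and q_2* = 8 + 0.2·(…)/p_2.
Discretionary income = 174 − 3·13.95 − 8·6.8 = 77.75; q_1* = 3 + 0.8·77.75/13.95 = 7.4588; q_2* = 8 + 0.2·77.75/6.8 = 10.2868.
Utility at the optimum: U(7.4588, 10.2868) = 3.9014.

V = 3.9014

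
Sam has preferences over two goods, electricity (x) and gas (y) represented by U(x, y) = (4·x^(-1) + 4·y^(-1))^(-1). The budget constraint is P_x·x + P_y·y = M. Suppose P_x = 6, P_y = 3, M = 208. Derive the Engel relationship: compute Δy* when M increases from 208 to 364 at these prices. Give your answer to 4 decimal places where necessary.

Δy* = 21.5391

From the CES first-order condition, (y/x)^(2) = P_x/P_y.
Solve for the ratio: y/x = [P_x/P_y]^(0.5).
Substitute y = (y/x)·x into the budget: x* = M/(P_x + P_y·(y/x)).
Numerically y/x = 1.414214, so x* = 208/(6 + 3·1.414214) = 20.3073 and y* = 1.414214·20.3073 = 28.7188.
At M' = 364: y* = 50.2579. Change: 50.2579 − 28.7188 = 21.5391.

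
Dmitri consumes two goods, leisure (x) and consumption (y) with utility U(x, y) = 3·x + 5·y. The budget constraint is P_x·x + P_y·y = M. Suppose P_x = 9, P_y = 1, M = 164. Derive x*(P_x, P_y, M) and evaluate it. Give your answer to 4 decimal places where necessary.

Linear utility — the consumer picks whichever good has higher MU/price: 3/9 = 0.3333 vs 5/1 = 5.
y gives more utility per dollar, so spend all income on y: y* = M/P_y, x* = 0.
Numerically: x* = 0, y* = 164.

x* = 0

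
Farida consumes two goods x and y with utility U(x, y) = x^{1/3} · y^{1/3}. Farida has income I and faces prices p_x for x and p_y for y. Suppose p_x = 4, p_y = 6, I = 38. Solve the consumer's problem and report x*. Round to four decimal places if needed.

Tangency: MRS = y/x = p_x/p_y.
So 1/3·p_y·y = 1/3·p_x·x; combined with the budget, a share 0.5 of income goes to x.
Demand: x*(p_x,p_y,I) = 0.5·I/p_x and y* = 0.5·I/p_y.
At p_x=4, p_y=6, I=38: x* = 0.5·38/4 = 4.75.

x* = 4.75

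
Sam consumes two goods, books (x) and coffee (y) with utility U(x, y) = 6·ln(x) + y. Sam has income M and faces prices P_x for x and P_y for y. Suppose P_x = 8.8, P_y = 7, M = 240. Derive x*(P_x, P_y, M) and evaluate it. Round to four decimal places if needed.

Set MRS = P_x/P_y: (6/x)/1 = P_x/P_y.
So x*(P_x,P_y) = 6·P_y/P_x, independent of income; and y* = (M − 6·P_y)/P_y.
At the given prices: x* = 6·7/8.8 = 4.7727.

x* = 4.7727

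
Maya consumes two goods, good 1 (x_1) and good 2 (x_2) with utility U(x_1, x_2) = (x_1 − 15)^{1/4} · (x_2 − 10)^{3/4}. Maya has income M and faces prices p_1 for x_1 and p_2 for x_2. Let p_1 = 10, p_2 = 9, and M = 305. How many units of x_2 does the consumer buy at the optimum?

x_2* = 15.4167

After buying the subsistence bundle (15, 10), a share 0.25 of the remaining income goes to x_1: x_1* = 15 + 0.25·(M − 15p_1 − 10p_2)/p_1.
Discretionary income = 305 − 15·10 − 10·9 = 65; x_2* = 10 + 0.75·65/9 = 15.4167.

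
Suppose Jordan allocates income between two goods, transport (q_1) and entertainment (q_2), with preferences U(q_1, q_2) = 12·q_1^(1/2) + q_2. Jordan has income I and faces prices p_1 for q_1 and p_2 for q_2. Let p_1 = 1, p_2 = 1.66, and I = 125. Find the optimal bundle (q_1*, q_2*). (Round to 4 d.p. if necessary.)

q_1* = 99.2016, q_2* = 15.5412

Thus q_1* = (6·p_2/p_1)² — independent of I — with the rest of income spent on q_2.
Plugging in: q_1* = (6·1.66/1)² = 99.2016, q_2* = 15.5412.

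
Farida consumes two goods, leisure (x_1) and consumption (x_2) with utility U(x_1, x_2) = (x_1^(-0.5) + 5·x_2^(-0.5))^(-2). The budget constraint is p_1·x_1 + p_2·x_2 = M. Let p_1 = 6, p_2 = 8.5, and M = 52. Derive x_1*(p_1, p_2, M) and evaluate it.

x_1* = 2.023

MRS = MU_x_1/MU_x_2 = (1/5)·(x_2/x_1)^(1.5). Set equal to p_1/p_2.
Solve for the ratio: x_2/x_1 = [5·p_1/p_2]^(2/3).
Substitute x_2 = (x_2/x_1)·x_1 into the budget: x_1* = M/(p_1 + p_2·(x_2/x_1)).
Numerically x_2/x_1 = 2.318115, so x_1* = 52/(6 + 8.5·2.318115) = 2.023.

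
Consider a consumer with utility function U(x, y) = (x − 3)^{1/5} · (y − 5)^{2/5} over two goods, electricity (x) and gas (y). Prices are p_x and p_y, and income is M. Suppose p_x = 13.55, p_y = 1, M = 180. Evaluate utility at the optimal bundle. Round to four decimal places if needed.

V = 7.6682

Let x' = x−3, y' = y−5. MRS = (1/2)·y'/x' = p_x/p_y.
After buying the subsistence bundle (3, 5), a share 1/3 of the remaining income goes to x: x* = 3 + 1/3·(M − 3p_x − 5p_y)/p_x.
Discretionary income = 180 − 3·13.55 − 5·1 = 134.35; x* = 3 + 1/3·134.35/13.55 = 6.305; y* = 5 + 2/3·134.35/1 = 94.5667.
Utility at the optimum: U(6.305, 94.5667) = 7.6682.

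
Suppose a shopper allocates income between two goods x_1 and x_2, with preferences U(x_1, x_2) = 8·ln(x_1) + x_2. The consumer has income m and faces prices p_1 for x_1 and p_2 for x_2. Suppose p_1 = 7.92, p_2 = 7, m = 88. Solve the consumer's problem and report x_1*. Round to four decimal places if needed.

x_1* = 7.0707

Set MRS = p_1/p_2: (8/x_1)/1 = p_1/p_2.
So x_1*(p_1,p_2) = 8·p_2/p_1, independent of income; and x_2* = (m − 8·p_2)/p_2.
At the given prices: x_1* = 8·7/7.92 = 7.0707.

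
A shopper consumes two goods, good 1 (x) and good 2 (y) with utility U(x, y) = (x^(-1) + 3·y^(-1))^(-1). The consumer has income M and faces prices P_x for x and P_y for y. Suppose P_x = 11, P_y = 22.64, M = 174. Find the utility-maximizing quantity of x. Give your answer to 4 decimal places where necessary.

x* = 4.5391

MRS = MU_x/MU_y = (1/3)·(y/x)^(2). Set equal to P_x/P_y.
Solve for the ratio: y/x = [3·P_x/P_y]^(0.5).
With the ratio pinned down, the budget gives x* = M/(P_x + P_y·(y/x)) and y* = (y/x)·x*.
Numerically y/x = 1.20731, so x* = 174/(11 + 22.64·1.20731) = 4.5391.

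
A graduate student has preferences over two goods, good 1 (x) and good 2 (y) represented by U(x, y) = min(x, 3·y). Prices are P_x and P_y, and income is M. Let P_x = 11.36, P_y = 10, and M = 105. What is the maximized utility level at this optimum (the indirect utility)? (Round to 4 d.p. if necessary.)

V = 7.1461

With perfect complements, no substitution: consume in ratio x:y = 3:1.
Budget: P_x·x + P_y·(1/3)·x = M, so (3·P_x + P_y)·x = 3·M.
Demand: x*(P_x,P_y,M) = 3·M/(3·P_x + P_y), y* = M/(3·P_x + P_y).
Here 3·11.36 + 10 = 44.08, giving x* = 7.1461 and y* = 2.382.
Utility at the optimum: U(7.1461, 2.382) = 7.1461.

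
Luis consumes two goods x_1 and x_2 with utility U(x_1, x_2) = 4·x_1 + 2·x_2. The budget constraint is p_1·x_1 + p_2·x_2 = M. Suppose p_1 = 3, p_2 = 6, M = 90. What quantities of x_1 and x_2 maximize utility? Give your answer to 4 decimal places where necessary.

x_1* = 30, x_2* = 0

Perfect substitutes: compare marginal utility per dollar. 4/p_1 vs 2/p_2 → 1.3333 vs 0.3333.
x_1 gives more utility per dollar, so spend all income on x_1: x_1* = M/p_1, x_2* = 0.
Numerically: x_1* = 30, x_2* = 0.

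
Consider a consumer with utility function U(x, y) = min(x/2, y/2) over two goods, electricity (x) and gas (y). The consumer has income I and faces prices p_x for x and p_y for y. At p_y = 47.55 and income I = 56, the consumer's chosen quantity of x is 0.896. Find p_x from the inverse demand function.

p_x = 14.95

Leontief preferences: the optimum is at the kink where x/2 = y/2, i.e. y = x.
Budget: p_x·x + p_y·x = I, so (2·p_x + 2·p_y)·x = 2·I.
Demand: x*(p_x,p_y,I) = 2·I/(2·p_x + 2·p_y), y* = 2·I/(2·p_x + 2·p_y).
Set x* = 0.896 in the demand function and solve for p_x: p_x = 14.95.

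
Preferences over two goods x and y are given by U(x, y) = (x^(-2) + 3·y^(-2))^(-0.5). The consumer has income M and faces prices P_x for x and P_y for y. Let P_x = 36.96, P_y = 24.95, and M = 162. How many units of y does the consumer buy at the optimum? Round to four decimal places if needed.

Numerically y/x = 1.644097, so x* = 162/(36.96 + 24.95·1.644097) = 2.0774 and y* = 1.644097·2.0774 = 3.4155.

y* = 3.4155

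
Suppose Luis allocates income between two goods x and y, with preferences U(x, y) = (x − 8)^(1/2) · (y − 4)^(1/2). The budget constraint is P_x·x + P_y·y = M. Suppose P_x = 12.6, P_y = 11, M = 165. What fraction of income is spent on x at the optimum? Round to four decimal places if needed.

MRS = (y−4)/(x−8). Tangency with P_x/P_y gives y−4 = (P_x/P_y)·(x−8).
After buying the subsistence bundle (8, 4), a share 0.5 of the remaining income goes to x: x* = 8 + 0.5·(M − 8P_x − 4P_y)/P_x.
Discretionary income = 165 − 8·12.6 − 4·11 = 20.2; x* = 8 + 0.5·20.2/12.6 = 8.8016; y* = 4 + 0.5·20.2/11 = 4.9182.
Expenditure on x: 12.6·8.8016 = 110.9; share = 0.6721.

share on x = 0.6721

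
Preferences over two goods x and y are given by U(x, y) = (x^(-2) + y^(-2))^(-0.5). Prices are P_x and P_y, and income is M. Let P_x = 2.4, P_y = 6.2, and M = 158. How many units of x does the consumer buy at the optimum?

MRS = MU_x/MU_y = (y/x)^(3). Set equal to P_x/P_y.
Solve for the ratio: y/x = [P_x/P_y]^(1/3).
With the ratio pinned down, the budget gives x* = M/(P_x + P_y·(y/x)) and y* = (y/x)·x*.
Numerically y/x = 0.728797, so x* = 158/(2.4 + 6.2·0.728797) = 22.8372.

x* = 22.8372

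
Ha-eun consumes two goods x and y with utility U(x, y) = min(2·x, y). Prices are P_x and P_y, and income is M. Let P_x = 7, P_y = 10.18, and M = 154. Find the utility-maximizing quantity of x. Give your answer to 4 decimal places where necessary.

x* = 5.6287

Leontief preferences: the optimum is at the kink where x/1 = y/2, i.e. y = 2·x.
Budget: P_x·x + P_y·2·x = M, so (P_x + 2·P_y)·x = M.
Demand: x*(P_x,P_y,M) = M/(P_x + 2·P_y), y* = 2·M/(P_x + 2·P_y).
Here 7 + 2·10.18 = 27.36, giving x* = 5.6287.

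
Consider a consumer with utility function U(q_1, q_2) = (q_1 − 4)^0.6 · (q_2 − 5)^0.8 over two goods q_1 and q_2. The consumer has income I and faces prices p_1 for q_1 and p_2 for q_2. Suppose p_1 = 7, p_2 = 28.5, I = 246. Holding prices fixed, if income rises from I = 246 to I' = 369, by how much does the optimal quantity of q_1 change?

Δq_1* = 7.5306

Substituting into the budget: q_1* = 4 + 3/7·(I − 4·p_1 − 5·p_2)/p_1, and q_2* = 5 + 4/7·(…)/p_2.
Discretionary income = 246 − 4·7 − 5·28.5 = 75.5; q_1* = 4 + 3/7·75.5/7 = 8.6224.
At I' = 369: q_1* = 16.1531. Change: 16.1531 − 8.6224 = 7.5306.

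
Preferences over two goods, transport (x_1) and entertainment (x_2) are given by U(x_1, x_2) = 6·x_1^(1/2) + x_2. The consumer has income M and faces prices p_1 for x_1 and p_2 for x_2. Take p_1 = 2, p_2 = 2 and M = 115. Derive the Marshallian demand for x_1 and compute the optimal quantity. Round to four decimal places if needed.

x_1* = 9

Set MRS = p_1/p_2: 3·x_1^(−1/2) = p_1/p_2.
Solve: √x_1 = 3·p_2/p_1, so x_1*(p_1,p_2) = (3·p_2/p_1)², and x_2* = (M − p_1·x_1*)/p_2.
Plugging in: x_1* = (3·2/2)² = 9.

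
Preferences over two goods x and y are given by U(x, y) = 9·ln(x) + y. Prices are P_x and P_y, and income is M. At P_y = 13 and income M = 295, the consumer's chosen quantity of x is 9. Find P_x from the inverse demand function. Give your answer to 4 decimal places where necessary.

P_x = 13

Set MRS = P_x/P_y: (9/x)/1 = P_x/P_y.
So x*(P_x,P_y) = 9·P_y/P_x, independent of income; and y* = (M − 9·P_y)/P_y.
Set x* = 9 in the demand function and solve for P_x: P_x = 13.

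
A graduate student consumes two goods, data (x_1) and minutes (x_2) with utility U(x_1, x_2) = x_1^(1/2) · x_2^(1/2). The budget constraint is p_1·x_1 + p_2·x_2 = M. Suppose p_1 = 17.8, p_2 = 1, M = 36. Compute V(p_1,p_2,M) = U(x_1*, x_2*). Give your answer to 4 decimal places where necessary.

V = 4.2664

Tangency: MRS = x_2/x_1 = p_1/p_2.
Rearranging, p_2·x_2 = p_1·x_1. Substituting into the budget gives p_1·x_1·(1 + 1) = M.
Demand: x_1*(p_1,p_2,M) = 0.5·M/p_1 and x_2* = 0.5·M/p_2.
At p_1=17.8, p_2=1, M=36: x_1* = 0.5·36/17.8 = 1.0112, x_2* = 18.
Utility at the optimum: U(1.0112, 18) = 4.2664.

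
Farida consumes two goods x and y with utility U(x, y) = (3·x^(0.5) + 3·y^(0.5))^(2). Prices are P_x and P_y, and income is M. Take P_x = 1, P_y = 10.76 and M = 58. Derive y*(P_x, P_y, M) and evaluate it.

MU_x ∝ 3·x^(-0.5), MU_y ∝ 3·y^(-0.5), so MRS = (y/x)^(0.5) = P_x/P_y.
Solve for the ratio: y/x = [P_x/P_y]^(2).
With the ratio pinned down, the budget gives x* = M/(P_x + P_y·(y/x)) and y* = (y/x)·x*.
Numerically y/x = 0.008637, so x* = 58/(1 + 10.76·0.008637) = 53.068 and y* = 0.008637·53.068 = 0.4584.

y* = 0.4584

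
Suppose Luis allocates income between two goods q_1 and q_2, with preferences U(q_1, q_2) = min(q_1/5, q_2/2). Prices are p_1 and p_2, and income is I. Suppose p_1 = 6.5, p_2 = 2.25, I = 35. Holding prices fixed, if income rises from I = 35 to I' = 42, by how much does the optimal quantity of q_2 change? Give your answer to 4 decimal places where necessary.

Δq_2* = 0.3784

Leontief preferences: the optimum is at the kink where q_1/5 = q_2/2, i.e. q_2 = (2/5)·q_1.
Budget: p_1·q_1 + p_2·(2/5)·q_1 = I, so (5·p_1 + 2·p_2)·q_1 = 5·I.
Demand: q_1*(p_1,p_2,I) = 5·I/(5·p_1 + 2·p_2), q_2* = 2·I/(5·p_1 + 2·p_2).
Here 5·6.5 + 2·2.25 = 37, giving q_2* = 1.8919.
At I' = 42: q_2* = 2.2703. Change: 2.2703 − 1.8919 = 0.3784.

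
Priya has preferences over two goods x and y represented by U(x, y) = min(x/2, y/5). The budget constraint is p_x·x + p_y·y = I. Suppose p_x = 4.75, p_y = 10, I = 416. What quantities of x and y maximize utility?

x* = 13.9832, y* = 34.958

Demand: x*(p_x,p_y,I) = 2·I/(2·p_x + 5·p_y), y* = 5·I/(2·p_x + 5·p_y).
Here 2·4.75 + 5·10 = 59.5, giving x* = 13.9832 and y* = 34.958.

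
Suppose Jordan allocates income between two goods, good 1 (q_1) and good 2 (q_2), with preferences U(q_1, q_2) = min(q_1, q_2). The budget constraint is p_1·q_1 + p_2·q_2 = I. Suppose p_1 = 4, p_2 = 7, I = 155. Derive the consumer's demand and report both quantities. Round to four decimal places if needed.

Leontief preferences: the optimum is at the kink where q_1/1 = q_2/1, i.e. q_2 = q_1.
Budget: p_1·q_1 + p_2·q_1 = I, so (p_1 + p_2)·q_1 = I.
Demand: q_1*(p_1,p_2,I) = I/(p_1 + p_2), q_2* = I/(p_1 + p_2).
Here 4 + 7 = 11, giving q_1* = 14.0909 and q_2* = 14.0909.

q_1* = 14.0909, q_2* = 14.0909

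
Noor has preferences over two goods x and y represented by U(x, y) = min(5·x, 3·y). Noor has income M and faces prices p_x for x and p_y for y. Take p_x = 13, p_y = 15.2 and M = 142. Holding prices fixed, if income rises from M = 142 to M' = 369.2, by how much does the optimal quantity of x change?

Δx* = 5.927

Leontief preferences: the optimum is at the kink where x/3 = y/5, i.e. y = (5/3)·x.
Budget: p_x·x + p_y·(5/3)·x = M, so (3·p_x + 5·p_y)·x = 3·M.
Demand: x*(p_x,p_y,M) = 3·M/(3·p_x + 5·p_y), y* = 5·M/(3·p_x + 5·p_y).
Here 3·13 + 5·15.2 = 115, giving x* = 3.7043.
At M' = 369.2: x* = 9.6313. Change: 9.6313 − 3.7043 = 5.927.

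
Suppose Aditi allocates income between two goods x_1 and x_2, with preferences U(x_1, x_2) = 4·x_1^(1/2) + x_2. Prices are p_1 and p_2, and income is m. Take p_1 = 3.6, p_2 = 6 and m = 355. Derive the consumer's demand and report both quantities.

x_1* = 11.1111, x_2* = 52.5

Utility is quasi-linear in x_2; the FOC for x_1 is 2/√x_1 = p_1/p_2.
Solve: √x_1 = 2·p_2/p_1, so x_1*(p_1,p_2) = (2·p_2/p_1)², and x_2* = (m − p_1·x_1*)/p_2.
Plugging in: x_1* = (2·6/3.6)² = 11.1111, x_2* = 52.5.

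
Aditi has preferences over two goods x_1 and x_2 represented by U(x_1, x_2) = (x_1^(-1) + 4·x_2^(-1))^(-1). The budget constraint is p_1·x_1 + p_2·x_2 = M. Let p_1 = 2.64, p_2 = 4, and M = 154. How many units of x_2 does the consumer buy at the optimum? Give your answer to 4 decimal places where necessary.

MU_x_1 ∝ x_1^(-2), MU_x_2 ∝ 4·x_2^(-2), so MRS = (1/4)·(x_2/x_1)^(2) = p_1/p_2.
Solve for the ratio: x_2/x_1 = [4·p_1/p_2]^(0.5).
With the ratio pinned down, the budget gives x_1* = M/(p_1 + p_2·(x_2/x_1)) and x_2* = (x_2/x_1)·x_1*.
Numerically x_2/x_1 = 1.624808, so x_1* = 154/(2.64 + 4·1.624808) = 16.8504 and x_2* = 1.624808·16.8504 = 27.3787.

x_2* = 27.3787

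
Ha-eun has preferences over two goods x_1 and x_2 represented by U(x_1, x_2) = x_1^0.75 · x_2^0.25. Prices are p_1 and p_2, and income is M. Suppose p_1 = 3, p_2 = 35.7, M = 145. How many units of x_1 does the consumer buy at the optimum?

The MRS is 3·x_2/x_1. Set MRS = p_1/p_2.
Rearranging, p_2·x_2 = (1/3)·p_1·x_1. Substituting into the budget gives p_1·x_1·(1 + (1/3)) = M.
Demand: x_1*(p_1,p_2,M) = 0.75·M/p_1 and x_2* = 0.25·M/p_2.
At p_1=3, p_2=35.7, M=145: x_1* = 0.75·145/3 = 36.25.

x_1* = 36.25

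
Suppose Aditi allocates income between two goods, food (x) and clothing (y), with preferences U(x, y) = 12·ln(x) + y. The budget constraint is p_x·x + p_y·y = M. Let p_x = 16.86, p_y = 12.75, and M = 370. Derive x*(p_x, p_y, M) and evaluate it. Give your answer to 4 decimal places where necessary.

Set MRS = p_x/p_y: (12/x)/1 = p_x/p_y.
So x*(p_x,p_y) = 12·p_y/p_x, independent of income; and y* = (M − 12·p_y)/p_y.
At the given prices: x* = 12·12.75/16.86 = 9.0747.

x* = 9.0747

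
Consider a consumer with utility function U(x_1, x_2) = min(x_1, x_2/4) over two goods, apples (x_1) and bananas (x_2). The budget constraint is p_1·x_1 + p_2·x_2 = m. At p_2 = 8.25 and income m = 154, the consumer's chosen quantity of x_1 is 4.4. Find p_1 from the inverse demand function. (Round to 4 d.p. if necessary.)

Leontief preferences: the optimum is at the kink where x_1/1 = x_2/4, i.e. x_2 = 4·x_1.
Budget: p_1·x_1 + p_2·4·x_1 = m, so (p_1 + 4·p_2)·x_1 = m.
Demand: x_1*(p_1,p_2,m) = m/(p_1 + 4·p_2), x_2* = 4·m/(p_1 + 4·p_2).
Set x_1* = 4.4 in the demand function and solve for p_1: p_1 = 2.

p_1 = 2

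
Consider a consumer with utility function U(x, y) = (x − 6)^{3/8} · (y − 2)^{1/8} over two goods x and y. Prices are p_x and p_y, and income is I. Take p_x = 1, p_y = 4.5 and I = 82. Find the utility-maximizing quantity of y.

y* = 5.7222

MRS = 3·(y−2)/(x−6). Tangency with p_x/p_y gives y−2 = (1/3)·(p_x/p_y)·(x−6).
After buying the subsistence bundle (6, 2), a share 0.75 of the remaining income goes to x: x* = 6 + 0.75·(I − 6p_x − 2p_y)/p_x.
Discretionary income = 82 − 6·1 − 2·4.5 = 67; y* = 2 + 0.25·67/4.5 = 5.7222.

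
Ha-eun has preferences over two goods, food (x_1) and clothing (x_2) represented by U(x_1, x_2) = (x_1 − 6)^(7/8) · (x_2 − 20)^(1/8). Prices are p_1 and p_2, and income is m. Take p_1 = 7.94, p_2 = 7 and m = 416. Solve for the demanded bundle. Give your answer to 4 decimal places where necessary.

This is Cobb-Douglas in (x_1−6, x_2−20): tangency gives 0.875·p_2·(x_2−20) = 0.125·p_1·(x_1−6).
After buying the subsistence bundle (6, 20), a share 0.875 of the remaining income goes to x_1: x_1* = 6 + 0.875·(m − 6p_1 − 20p_2)/p_1.
Discretionary income = 416 − 6·7.94 − 20·7 = 228.36; x_1* = 6 + 0.875·228.36/7.94 = 31.1656; x_2* = 20 + 0.125·228.36/7 = 24.0779.

x_1* = 31.1656, x_2* = 24.0779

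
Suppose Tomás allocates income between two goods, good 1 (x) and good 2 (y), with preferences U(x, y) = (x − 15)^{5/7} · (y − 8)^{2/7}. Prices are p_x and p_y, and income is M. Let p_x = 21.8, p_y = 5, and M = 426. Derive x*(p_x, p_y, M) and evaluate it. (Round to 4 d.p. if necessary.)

x* = 16.9332

This is Cobb-Douglas in (x−15, y−8): tangency gives 5/7·p_y·(y−8) = 2/7·p_x·(x−15).
Substituting into the budget: x* = 15 + 5/7·(M − 15·p_x − 8·p_y)/p_x, and y* = 8 + 2/7·(…)/p_y.
Discretionary income = 426 − 15·21.8 − 8·5 = 59; x* = 15 + 5/7·59/21.8 = 16.9332.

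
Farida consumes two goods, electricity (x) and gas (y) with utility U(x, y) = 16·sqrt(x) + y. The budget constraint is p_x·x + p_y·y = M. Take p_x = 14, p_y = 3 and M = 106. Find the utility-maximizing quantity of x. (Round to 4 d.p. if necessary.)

x* = 2.9388

Thus x* = (8·p_y/p_x)² — independent of M — with the rest of income spent on y.
Plugging in: x* = (8·3/14)² = 2.9388.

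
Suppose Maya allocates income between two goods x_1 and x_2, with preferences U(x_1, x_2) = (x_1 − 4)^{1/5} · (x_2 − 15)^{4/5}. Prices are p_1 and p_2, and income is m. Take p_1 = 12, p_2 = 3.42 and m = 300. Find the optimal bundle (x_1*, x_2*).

x_1* = 7.345, x_2* = 61.9474

Let x_1' = x_1−4, x_2' = x_2−15. MRS = (1/4)·x_2'/x_1' = p_1/p_2.
After buying the subsistence bundle (4, 15), a share 0.2 of the remaining income goes to x_1: x_1* = 4 + 0.2·(m − 4p_1 − 15p_2)/p_1.
Discretionary income = 300 − 4·12 − 15·3.42 = 200.7; x_1* = 4 + 0.2·200.7/12 = 7.345; x_2* = 15 + 0.8·200.7/3.42 = 61.9474.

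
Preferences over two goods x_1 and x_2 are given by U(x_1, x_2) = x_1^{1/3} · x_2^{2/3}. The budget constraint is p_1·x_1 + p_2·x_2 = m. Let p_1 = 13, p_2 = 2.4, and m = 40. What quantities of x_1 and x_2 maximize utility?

The MRS is (1/2)·x_2/x_1. Set MRS = p_1/p_2.
So 1/3·p_2·x_2 = 2/3·p_1·x_1; combined with the budget, a share 1/3 of income goes to x_1.
Demand: x_1*(p_1,p_2,m) = 1/3·m/p_1 and x_2* = 2/3·m/p_2.
At p_1=13, p_2=2.4, m=40: x_1* = 1/3·40/13 = 1.0256, x_2* = 11.1111.

x_1* = 1.0256, x_2* = 11.1111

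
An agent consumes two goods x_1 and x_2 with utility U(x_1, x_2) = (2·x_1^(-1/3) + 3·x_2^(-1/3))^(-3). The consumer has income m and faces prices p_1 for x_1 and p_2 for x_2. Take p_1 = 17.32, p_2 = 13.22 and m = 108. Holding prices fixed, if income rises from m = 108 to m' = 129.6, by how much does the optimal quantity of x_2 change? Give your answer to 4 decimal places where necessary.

MU_x_1 ∝ 2·x_1^(-4/3), MU_x_2 ∝ 3·x_2^(-4/3), so MRS = (2/3)·(x_2/x_1)^(4/3) = p_1/p_2.
Hence x_2/x_1 = ((3/2)·p_1/p_2)^(1/(4/3)), i.e. raised to the 0.75 power.
With the ratio pinned down, the budget gives x_1* = m/(p_1 + p_2·(x_2/x_1)) and x_2* = (x_2/x_1)·x_1*.
Numerically x_2/x_1 = 1.6598, so x_1* = 108/(17.32 + 13.22·1.6598) = 2.7507 and x_2* = 1.6598·2.7507 = 4.5656.
At m' = 129.6: x_2* = 5.4788. Change: 5.4788 − 4.5656 = 0.9131.

Δx_2* = 0.9131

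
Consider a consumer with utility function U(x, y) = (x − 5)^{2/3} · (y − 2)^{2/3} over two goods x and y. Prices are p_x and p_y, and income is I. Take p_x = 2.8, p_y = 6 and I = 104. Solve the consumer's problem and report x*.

x* = 18.9286

Let x' = x−5, y' = y−2. MRS = y'/x' = p_x/p_y.
Substituting into the budget: x* = 5 + 0.5·(I − 5·p_x − 2·p_y)/p_x, and y* = 2 + 0.5·(…)/p_y.
Discretionary income = 104 − 5·2.8 − 2·6 = 78; x* = 5 + 0.5·78/2.8 = 18.9286.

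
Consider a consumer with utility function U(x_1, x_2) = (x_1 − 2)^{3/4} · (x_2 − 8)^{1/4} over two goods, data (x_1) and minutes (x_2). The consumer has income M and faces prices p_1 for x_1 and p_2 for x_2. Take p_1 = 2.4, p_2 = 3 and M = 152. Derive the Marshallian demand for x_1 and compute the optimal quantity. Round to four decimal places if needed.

Let x_1' = x_1−2, x_2' = x_2−8. MRS = 3·x_2'/x_1' = p_1/p_2.
Substituting into the budget: x_1* = 2 + 0.75·(M − 2·p_1 − 8·p_2)/p_1, and x_2* = 8 + 0.25·(…)/p_2.
Discretionary income = 152 − 2·2.4 − 8·3 = 123.2; x_1* = 2 + 0.75·123.2/2.4 = 40.5.

x_1* = 40.5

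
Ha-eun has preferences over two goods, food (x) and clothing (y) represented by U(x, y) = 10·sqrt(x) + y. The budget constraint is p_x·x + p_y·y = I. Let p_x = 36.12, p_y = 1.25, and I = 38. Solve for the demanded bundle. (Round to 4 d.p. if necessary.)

Thus x* = (5·p_y/p_x)² — independent of I — with the rest of income spent on y.
Plugging in: x* = (5·1.25/36.12)² = 0.0299, y* = 29.5348.

x* = 0.0299, y* = 29.5348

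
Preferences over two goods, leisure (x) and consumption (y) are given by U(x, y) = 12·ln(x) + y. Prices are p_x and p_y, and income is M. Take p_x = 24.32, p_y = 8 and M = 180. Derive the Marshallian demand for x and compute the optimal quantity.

At the given prices: x* = 12·8/24.32 = 3.9474.

x* = 3.9474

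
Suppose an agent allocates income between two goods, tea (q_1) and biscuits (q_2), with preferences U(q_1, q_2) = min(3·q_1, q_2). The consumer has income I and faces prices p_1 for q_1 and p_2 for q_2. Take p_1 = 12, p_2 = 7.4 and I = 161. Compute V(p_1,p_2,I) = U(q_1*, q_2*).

V = 14.1228

Here 12 + 3·7.4 = 34.2, giving q_1* = 4.7076 and q_2* = 14.1228.
Utility at the optimum: U(4.7076, 14.1228) = 14.1228.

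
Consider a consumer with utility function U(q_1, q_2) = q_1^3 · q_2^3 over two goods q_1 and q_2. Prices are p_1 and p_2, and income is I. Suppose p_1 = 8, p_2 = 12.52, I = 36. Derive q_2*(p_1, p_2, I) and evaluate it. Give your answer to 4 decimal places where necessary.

q_2* = 1.4377

MU_q_1/MU_q_2 = (3·q_2)/(3·q_1); tangency sets this equal to p_1/p_2.
Rearranging, p_2·q_2 = p_1·q_1. Substituting into the budget gives p_1·q_1·(1 + 1) = I.
Demand: q_1*(p_1,p_2,I) = 0.5·I/p_1 and q_2* = 0.5·I/p_2.
At p_1=8, p_2=12.52, I=36: q_2* = 0.5·36/12.52 = 1.4377.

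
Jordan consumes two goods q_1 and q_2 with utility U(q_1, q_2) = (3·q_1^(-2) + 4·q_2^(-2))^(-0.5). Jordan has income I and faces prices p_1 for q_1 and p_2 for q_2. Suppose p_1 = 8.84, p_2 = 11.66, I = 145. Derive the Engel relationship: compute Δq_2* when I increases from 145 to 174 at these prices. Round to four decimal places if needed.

Δq_2* = 1.4168

From the CES first-order condition, (3/4)·(q_2/q_1)^(3) = p_1/p_2.
Hence q_2/q_1 = ((4/3)·p_1/p_2)^(1/(3)), i.e. raised to the 1/3 power.
Substitute q_2 = (q_2/q_1)·q_1 into the budget: q_1* = I/(p_1 + p_2·(q_2/q_1)).
Numerically q_2/q_1 = 1.003608, so q_1* = 145/(8.84 + 11.66·1.003608) = 7.0587 and q_2* = 1.003608·7.0587 = 7.0842.
At I' = 174: q_2* = 8.501. Change: 8.501 − 7.0842 = 1.4168.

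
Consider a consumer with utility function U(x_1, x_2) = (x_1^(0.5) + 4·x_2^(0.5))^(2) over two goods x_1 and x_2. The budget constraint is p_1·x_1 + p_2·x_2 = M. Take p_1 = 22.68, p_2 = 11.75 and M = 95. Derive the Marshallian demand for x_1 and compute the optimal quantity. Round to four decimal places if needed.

MRS = MU_x_1/MU_x_2 = (1/4)·(x_2/x_1)^(0.5). Set equal to p_1/p_2.
Solve for the ratio: x_2/x_1 = [4·p_1/p_2]^(2).
Substitute x_2 = (x_2/x_1)·x_1 into the budget: x_1* = M/(p_1 + p_2·(x_2/x_1)).
Numerically x_2/x_1 = 59.611541, so x_1* = 95/(22.68 + 11.75·59.611541) = 0.1314.

x_1* = 0.1314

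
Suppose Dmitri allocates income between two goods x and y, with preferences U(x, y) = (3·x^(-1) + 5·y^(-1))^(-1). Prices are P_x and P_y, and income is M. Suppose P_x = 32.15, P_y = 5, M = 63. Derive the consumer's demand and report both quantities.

Numerically y/x = 3.273632, so x* = 63/(32.15 + 5·3.273632) = 1.2985 and y* = 3.273632·1.2985 = 4.2508.

x* = 1.2985, y* = 4.2508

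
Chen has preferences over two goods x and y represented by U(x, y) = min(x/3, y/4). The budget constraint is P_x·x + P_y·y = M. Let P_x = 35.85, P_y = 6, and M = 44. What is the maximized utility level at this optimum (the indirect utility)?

Demand: x*(P_x,P_y,M) = 3·M/(3·P_x + 4·P_y), y* = 4·M/(3·P_x + 4·P_y).
Here 3·35.85 + 4·6 = 131.55, giving x* = 1.0034 and y* = 1.3379.
Utility at the optimum: U(1.0034, 1.3379) = 0.3345.

V = 0.3345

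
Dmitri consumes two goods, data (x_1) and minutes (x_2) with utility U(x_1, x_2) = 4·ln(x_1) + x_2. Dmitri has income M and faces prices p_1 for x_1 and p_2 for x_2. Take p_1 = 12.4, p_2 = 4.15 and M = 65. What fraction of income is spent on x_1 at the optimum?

share on x_1 = 0.2554

So x_1*(p_1,p_2) = 4·p_2/p_1, independent of income; and x_2* = (M − 4·p_2)/p_2.
At the given prices: x_1* = 4·4.15/12.4 = 1.3387, and x_2* = 11.6627.
Expenditure on x_1: 12.4·1.3387 = 16.6; share = 0.2554.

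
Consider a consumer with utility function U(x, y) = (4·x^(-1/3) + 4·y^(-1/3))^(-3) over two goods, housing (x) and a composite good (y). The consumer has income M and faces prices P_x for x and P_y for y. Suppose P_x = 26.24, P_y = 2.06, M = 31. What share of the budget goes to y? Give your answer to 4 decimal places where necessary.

MRS = MU_x/MU_y = (y/x)^(4/3). Set equal to P_x/P_y.
Solve for the ratio: y/x = [P_x/P_y]^(0.75).
With the ratio pinned down, the budget gives x* = M/(P_x + P_y·(y/x)) and y* = (y/x)·x*.
Numerically y/x = 6.742523, so x* = 31/(26.24 + 2.06·6.742523) = 0.7725 and y* = 6.742523·0.7725 = 5.2086.
Expenditure on y: 2.06·5.2086 = 10.7297; share = 0.3461.

share on y = 0.3461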